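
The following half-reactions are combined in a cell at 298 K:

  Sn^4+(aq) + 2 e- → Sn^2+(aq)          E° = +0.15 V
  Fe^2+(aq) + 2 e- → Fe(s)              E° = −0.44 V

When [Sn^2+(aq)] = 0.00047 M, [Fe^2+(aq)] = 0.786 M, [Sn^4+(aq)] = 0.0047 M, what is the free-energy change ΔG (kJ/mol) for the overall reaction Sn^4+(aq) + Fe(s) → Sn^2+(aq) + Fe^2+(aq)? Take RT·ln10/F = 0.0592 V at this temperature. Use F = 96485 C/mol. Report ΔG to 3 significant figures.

−120 kJ/mol

E°cell = +0.15 − (−0.44) = +0.59 V; the balanced reaction transfers n = 2 electrons.
Here Q = ([Sn^2+(aq)]·[Fe^2+(aq)]) / [Sn^4+(aq)] = 0.0786 (log Q = −1.105), giving E = +0.59 − (0.0592/2)·(−1.105) = +0.6227 V.
Then ΔG = −nFE = −2 × 96485 × +0.6227 J/mol = −120 kJ/mol.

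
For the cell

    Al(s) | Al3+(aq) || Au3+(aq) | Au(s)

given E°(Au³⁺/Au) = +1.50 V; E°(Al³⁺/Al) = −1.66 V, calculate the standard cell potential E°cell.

By convention the left-hand electrode in cell notation is the anode (oxidation) and the right-hand electrode is the cathode (reduction).
E°cell = E°(right) − E°(left) = +1.50 − (−1.66) = +3.16 V.

+3.16 V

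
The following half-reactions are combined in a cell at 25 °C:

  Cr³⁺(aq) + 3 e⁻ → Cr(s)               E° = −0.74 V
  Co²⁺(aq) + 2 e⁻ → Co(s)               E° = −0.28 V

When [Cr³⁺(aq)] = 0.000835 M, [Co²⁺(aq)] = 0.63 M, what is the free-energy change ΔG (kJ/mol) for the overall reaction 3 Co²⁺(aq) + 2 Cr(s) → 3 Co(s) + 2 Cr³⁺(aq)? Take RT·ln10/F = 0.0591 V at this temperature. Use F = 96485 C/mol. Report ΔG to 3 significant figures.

−298 kJ/mol

The standard cell potential is −0.28 − (−0.74) = +0.46 V, with n = 6 electrons in the balanced equation.
The reaction quotient is [Cr³⁺(aq)]^2 / [Co²⁺(aq)]^3 = 2.79×10^−6; by Nernst, E = +0.46 − (0.0591/6)(−5.555) = +0.5147 V.
ΔG = −nFE = −(6)(96485)(+0.5147) J/mol = −298 kJ/mol.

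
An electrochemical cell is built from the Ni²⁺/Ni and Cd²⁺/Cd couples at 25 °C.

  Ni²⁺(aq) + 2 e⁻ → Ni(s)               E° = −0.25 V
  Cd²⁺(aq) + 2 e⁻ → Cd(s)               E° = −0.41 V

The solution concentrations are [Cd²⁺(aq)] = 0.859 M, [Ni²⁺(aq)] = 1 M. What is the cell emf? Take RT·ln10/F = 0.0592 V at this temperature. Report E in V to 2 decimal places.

Since E°(Ni²⁺/Ni) > E°(Cd²⁺/Cd), Ni²⁺/Ni serves as the cathode.
The standard potential is −0.25 − (−0.41) = +0.16 V and the balanced reaction transfers n = 2 electrons.
For the overall reaction Ni²⁺(aq) + Cd(s) → Ni(s) + Cd²⁺(aq), Q = [Cd²⁺(aq)] / [Ni²⁺(aq)] = 0.859, giving log Q = −0.066.
E = E° − (0.0592/n)·log Q = +0.16 − (0.0592/2)(−0.066) = +0.16 V.

+0.16 V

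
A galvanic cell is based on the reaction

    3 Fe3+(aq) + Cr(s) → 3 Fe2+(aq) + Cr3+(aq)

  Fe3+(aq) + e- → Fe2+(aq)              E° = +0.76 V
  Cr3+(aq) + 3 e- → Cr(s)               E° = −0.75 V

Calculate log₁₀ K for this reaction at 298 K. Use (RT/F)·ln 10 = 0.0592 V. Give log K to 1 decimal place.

log K = 76.5

The Fe³⁺/Fe²⁺ couple is reduced (cathode); E°cell = +0.76 − (−0.75) = +1.51 V with n = 3.
At equilibrium E = 0, so log K = nE°cell / 0.0592 = (3)(+1.51) / 0.0592 = 76.5.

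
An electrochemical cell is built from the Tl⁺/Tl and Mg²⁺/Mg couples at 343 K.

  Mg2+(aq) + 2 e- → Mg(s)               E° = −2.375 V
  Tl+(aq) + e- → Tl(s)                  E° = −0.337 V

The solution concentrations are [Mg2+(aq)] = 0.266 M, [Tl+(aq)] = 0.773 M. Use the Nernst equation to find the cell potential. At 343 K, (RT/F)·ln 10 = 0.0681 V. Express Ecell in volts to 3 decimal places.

Tl⁺/Tl is reduced (cathode, E° = −0.337 V) and Mg²⁺/Mg is oxidized (anode).
E°cell = E°cat − E°an = −0.337 − (−2.375) = +2.038 V; n = 2.
The balanced reaction is 2 Tl+(aq) + Mg(s) → 2 Tl(s) + Mg2+(aq), so Q = [Mg2+(aq)] / [Tl+(aq)]^2 = 0.445 and log Q = −0.351.
Applying E = E° − (RT ln10/nF)·log Q gives +2.038 − (0.0681/2)(−0.351) = +2.050 V.

+2.050 V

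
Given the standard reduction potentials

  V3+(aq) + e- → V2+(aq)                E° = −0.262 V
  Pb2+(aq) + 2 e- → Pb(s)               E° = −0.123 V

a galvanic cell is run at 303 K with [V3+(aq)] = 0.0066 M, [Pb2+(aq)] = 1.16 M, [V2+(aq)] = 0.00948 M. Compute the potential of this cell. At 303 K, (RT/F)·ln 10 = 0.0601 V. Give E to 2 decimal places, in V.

Pb²⁺/Pb is reduced (cathode, E° = −0.123 V) and V³⁺/V²⁺ is oxidized (anode).
E°cell = −0.123 − (−0.262) = +0.139 V, with n = 2 electrons transferred.
For the overall reaction Pb2+(aq) + 2 V2+(aq) → Pb(s) + 2 V3+(aq), Q = [V3+(aq)]^2 / ([Pb2+(aq)]·[V2+(aq)]^2) = 0.418, giving log Q = −0.379.
Applying E = E° − (RT ln10/nF)·log Q gives +0.139 − (0.0601/2)(−0.379) = +0.15 V.

+0.15 V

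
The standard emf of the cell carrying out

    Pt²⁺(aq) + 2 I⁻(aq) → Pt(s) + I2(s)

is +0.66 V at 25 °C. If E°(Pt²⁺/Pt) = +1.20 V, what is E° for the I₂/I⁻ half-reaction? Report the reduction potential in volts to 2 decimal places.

In the reaction as written the Pt²⁺/Pt couple is reduced (cathode) and I₂/I⁻ is oxidized (anode), so E°cell = E°(Pt²⁺/Pt) − E°(I₂/I⁻).
E°(I₂/I⁻) = E°(cathode) − E°cell = +1.20 − (+0.66) = +0.54 V.

+0.54 V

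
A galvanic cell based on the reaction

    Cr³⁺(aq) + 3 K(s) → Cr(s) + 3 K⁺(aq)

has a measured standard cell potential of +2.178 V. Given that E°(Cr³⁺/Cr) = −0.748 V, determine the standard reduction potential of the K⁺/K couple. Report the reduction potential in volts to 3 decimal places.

−2.926 V

In the reaction as written the Cr³⁺/Cr couple is reduced (cathode) and K⁺/K is oxidized (anode), so E°cell = E°(Cr³⁺/Cr) − E°(K⁺/K).
E°(K⁺/K) = E°(cathode) − E°cell = −0.748 − (+2.178) = −2.926 V.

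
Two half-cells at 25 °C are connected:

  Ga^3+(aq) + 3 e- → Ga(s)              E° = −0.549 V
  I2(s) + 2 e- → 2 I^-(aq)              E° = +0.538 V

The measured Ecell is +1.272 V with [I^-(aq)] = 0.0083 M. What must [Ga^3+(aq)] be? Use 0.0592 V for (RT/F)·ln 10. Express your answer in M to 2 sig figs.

0.00074 M

With I₂/I⁻ at the cathode and Ga³⁺/Ga at the anode, E°cell = +0.538 − (−0.549) = +1.087 V (n = 6).
From the Nernst equation, log Q = n(E° − E)/0.0592 = 6·(+1.087 − (+1.272))/0.0592 = −18.750.
Balancing electrons gives 3 I2(s) + 2 Ga(s) → 6 I^-(aq) + 2 Ga^3+(aq); thus Q = [I^-(aq)]^6·[Ga^3+(aq)]^2.
Substituting the known concentrations and solving, log [Ga^3+(aq)] = −3.132 and [Ga^3+(aq)] = 0.00074 M.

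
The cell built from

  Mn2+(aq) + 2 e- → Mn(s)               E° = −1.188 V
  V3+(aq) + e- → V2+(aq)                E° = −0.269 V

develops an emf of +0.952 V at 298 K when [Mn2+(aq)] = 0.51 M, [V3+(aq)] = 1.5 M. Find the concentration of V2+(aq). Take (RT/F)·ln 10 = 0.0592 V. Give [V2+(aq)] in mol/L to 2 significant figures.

0.58 M

V³⁺/V²⁺ is the cathode (higher E°); E°cell = −0.269 − (−1.188) = +0.919 V with n = 2.
Rearranging E = E° − (0.0592/n)·log Q gives log Q = 2(+0.919 − (+0.952))/0.0592 = −1.115.
Balancing electrons gives 2 V3+(aq) + Mn(s) → 2 V2+(aq) + Mn2+(aq); thus Q = ([V2+(aq)]^2·[Mn2+(aq)]) / [V3+(aq)]^2.
Solving for the unknown gives log [V2+(aq)] = −0.235, so [V2+(aq)] ≈ 0.58 M.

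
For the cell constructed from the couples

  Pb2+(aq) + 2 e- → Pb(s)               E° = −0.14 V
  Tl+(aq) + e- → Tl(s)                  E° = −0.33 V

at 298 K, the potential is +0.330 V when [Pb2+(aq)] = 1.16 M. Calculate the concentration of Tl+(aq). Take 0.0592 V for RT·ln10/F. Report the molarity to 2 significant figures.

The Pb²⁺/Pb couple has the larger reduction potential, so it is the cathode: E°cell = −0.14 − (−0.33) = +0.19 V and n = 2.
Rearranging E = E° − (0.0592/n)·log Q gives log Q = 2(+0.19 − (+0.330))/0.0592 = −4.730.
The balanced reaction is Pb2+(aq) + 2 Tl(s) → Pb(s) + 2 Tl+(aq), so Q = [Tl+(aq)]^2 / [Pb2+(aq)].
Isolating [Tl+(aq)] in Q = 10^{−4.730} yields log [Tl+(aq)] = −2.333, i.e. 0.0046 M.

0.0046 M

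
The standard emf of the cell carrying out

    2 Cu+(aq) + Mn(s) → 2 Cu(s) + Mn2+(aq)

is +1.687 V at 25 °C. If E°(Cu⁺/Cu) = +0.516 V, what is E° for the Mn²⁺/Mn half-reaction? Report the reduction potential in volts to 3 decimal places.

−1.171 V

In the reaction as written the Cu⁺/Cu couple is reduced (cathode) and Mn²⁺/Mn is oxidized (anode), so E°cell = E°(Cu⁺/Cu) − E°(Mn²⁺/Mn).
E°(Mn²⁺/Mn) = E°(cathode) − E°cell = +0.516 − (+1.687) = −1.171 V.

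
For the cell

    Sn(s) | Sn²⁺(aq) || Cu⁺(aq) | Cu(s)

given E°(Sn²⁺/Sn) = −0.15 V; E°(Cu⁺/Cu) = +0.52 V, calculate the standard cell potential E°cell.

+0.67 V

By convention the left-hand electrode in cell notation is the anode (oxidation) and the right-hand electrode is the cathode (reduction).
E°cell = E°(right) − E°(left) = +0.52 − (−0.15) = +0.67 V.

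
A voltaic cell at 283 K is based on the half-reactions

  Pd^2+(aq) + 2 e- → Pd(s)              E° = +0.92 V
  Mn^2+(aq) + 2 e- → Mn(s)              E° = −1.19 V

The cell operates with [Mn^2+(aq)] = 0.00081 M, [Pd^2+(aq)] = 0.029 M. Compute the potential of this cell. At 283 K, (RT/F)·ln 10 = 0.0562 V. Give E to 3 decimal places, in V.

The Pd²⁺/Pd couple has the more positive E°, so it is the cathode; Mn²⁺/Mn is the anode.
E°cell = +0.92 − (−1.19) = +2.11 V, with n = 2 electrons transferred.
Balancing gives Pd^2+(aq) + Mn(s) → Pd(s) + Mn^2+(aq); hence Q = [Mn^2+(aq)] / [Pd^2+(aq)] = 0.0279 (log Q = −1.554).
E = E° − (0.0562/n)·log Q = +2.11 − (0.0562/2)(−1.554) = +2.154 V.

+2.154 V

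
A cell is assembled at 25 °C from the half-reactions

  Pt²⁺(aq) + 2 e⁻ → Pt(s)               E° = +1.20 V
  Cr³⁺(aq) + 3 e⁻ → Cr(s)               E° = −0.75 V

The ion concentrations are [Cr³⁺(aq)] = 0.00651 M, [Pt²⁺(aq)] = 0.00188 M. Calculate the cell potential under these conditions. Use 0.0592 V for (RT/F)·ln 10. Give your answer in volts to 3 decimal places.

The Pt²⁺/Pt couple has the more positive E°, so it is the cathode; Cr³⁺/Cr is the anode.
E°cell = +1.20 − (−0.75) = +1.95 V, with n = 6 electrons transferred.
Balancing gives 3 Pt²⁺(aq) + 2 Cr(s) → 3 Pt(s) + 2 Cr³⁺(aq); hence Q = [Cr³⁺(aq)]^2 / [Pt²⁺(aq)]^3 = 6.38×10^3 (log Q = 3.805).
E = E° − (0.0592/n)·log Q = +1.95 − (0.0592/6)(3.805) = +1.912 V.

+1.912 V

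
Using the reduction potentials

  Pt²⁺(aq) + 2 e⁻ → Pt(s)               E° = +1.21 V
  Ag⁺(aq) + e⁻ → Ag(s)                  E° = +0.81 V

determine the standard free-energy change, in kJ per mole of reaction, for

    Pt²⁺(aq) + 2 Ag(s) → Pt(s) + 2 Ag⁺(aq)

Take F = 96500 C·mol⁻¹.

In the reaction as written Pt²⁺(aq) is reduced, so the Pt²⁺/Pt couple is the cathode and Ag⁺/Ag is the anode.
E°cell = +1.21 − (+0.81) = +0.40 V; balancing electrons gives n = 2.
ΔG° = −nFE°cell = −(2)(96500)(+0.40) J/mol = −77.2 kJ/mol.

−77.2 kJ/mol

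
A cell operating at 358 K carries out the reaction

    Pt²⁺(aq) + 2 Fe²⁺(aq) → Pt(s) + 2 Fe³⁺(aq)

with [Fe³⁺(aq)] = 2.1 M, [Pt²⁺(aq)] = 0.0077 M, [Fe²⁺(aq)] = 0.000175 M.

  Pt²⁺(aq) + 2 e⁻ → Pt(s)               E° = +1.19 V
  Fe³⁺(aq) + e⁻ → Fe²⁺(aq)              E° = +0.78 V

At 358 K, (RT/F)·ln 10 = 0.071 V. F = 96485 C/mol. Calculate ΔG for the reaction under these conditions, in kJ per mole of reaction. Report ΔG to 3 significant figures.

The standard cell potential is +1.19 − (+0.78) = +0.41 V, with n = 2 electrons in the balanced equation.
Here Q = [Fe³⁺(aq)]^2 / ([Pt²⁺(aq)]·[Fe²⁺(aq)]^2) = 1.87×10^10 (log Q = 10.272), giving E = +0.41 − (0.071/2)·(10.272) = +0.0453 V.
Finally ΔG = −nFE = −(2)(96485 C/mol)(+0.0453 V) = −8.74 kJ/mol.

−8.74 kJ/mol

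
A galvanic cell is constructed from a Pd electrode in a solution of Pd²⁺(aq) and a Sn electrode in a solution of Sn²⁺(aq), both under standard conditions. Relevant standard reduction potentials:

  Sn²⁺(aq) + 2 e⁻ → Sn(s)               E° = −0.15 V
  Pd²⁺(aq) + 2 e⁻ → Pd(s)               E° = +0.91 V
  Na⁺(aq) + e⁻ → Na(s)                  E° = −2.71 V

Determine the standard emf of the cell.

Of the two couples in this cell, the one with the more positive reduction potential is reduced at the cathode: here that is Pd²⁺/Pd (+0.91 V); Sn²⁺/Sn (−0.15 V) is the anode.
E°cell = E°(cathode) − E°(anode) = +0.91 − (−0.15) = +1.06 V.

+1.06 V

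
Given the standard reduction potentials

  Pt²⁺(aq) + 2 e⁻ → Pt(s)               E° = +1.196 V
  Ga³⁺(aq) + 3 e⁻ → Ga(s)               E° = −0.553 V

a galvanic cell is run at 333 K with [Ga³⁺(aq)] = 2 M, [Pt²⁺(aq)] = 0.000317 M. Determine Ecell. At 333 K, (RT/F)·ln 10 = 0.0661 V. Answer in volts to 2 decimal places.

Since E°(Pt²⁺/Pt) > E°(Ga³⁺/Ga), Pt²⁺/Pt serves as the cathode.
E°cell = +1.196 − (−0.553) = +1.749 V, with n = 6 electrons transferred.
Balancing gives 3 Pt²⁺(aq) + 2 Ga(s) → 3 Pt(s) + 2 Ga³⁺(aq); hence Q = [Ga³⁺(aq)]^2 / [Pt²⁺(aq)]^3 = 1.26×10^11 (log Q = 11.099).
E = E° − (0.0661/n)·log Q = +1.749 − (0.0661/6)(11.099) = +1.63 V.

+1.63 V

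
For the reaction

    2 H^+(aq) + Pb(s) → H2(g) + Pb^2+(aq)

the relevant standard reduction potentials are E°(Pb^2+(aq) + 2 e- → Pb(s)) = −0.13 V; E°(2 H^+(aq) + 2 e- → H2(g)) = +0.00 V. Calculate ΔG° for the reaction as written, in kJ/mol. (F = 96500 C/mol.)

−25.1 kJ/mol

In the reaction as written H^+(aq) is reduced, so the 2H⁺/H₂ couple is the cathode and Pb²⁺/Pb is the anode.
E°cell = +0.00 − (−0.13) = +0.13 V; balancing electrons gives n = 2.
ΔG° = −nFE°cell = −(2)(96500)(+0.13) J/mol = −25.1 kJ/mol.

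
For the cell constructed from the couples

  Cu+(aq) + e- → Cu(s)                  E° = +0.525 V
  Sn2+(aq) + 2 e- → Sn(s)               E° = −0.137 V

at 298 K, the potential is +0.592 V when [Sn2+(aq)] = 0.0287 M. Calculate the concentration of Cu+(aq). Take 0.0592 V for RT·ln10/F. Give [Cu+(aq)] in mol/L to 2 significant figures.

With Cu⁺/Cu at the cathode and Sn²⁺/Sn at the anode, E°cell = +0.525 − (−0.137) = +0.662 V (n = 2).
From the Nernst equation, log Q = n(E° − E)/0.0592 = 2·(+0.662 − (+0.592))/0.0592 = 2.365.
Balancing electrons gives 2 Cu+(aq) + Sn(s) → 2 Cu(s) + Sn2+(aq); thus Q = [Sn2+(aq)] / [Cu+(aq)]^2.
Substituting the known concentrations and solving, log [Cu+(aq)] = −1.954 and [Cu+(aq)] = 0.011 M.

0.011 M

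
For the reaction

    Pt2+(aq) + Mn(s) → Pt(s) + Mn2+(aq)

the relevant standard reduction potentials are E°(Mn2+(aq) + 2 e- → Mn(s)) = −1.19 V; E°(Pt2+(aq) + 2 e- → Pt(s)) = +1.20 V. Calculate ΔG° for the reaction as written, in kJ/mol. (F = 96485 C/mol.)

In the reaction as written Pt2+(aq) is reduced, so the Pt²⁺/Pt couple is the cathode and Mn²⁺/Mn is the anode.
E°cell = +1.20 − (−1.19) = +2.39 V; balancing electrons gives n = 2.
ΔG° = −nFE°cell = −(2)(96485)(+2.39) J/mol = −461 kJ/mol.

−461 kJ/mol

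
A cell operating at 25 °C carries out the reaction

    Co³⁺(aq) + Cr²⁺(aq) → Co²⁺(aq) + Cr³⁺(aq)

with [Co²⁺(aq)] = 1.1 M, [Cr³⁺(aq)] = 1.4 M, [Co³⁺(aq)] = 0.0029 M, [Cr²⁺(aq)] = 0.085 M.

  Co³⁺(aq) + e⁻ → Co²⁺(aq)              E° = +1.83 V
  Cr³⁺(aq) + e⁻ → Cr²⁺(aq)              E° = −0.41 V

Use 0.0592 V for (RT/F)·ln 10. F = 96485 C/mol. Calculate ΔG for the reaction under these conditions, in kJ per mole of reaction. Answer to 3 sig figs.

E°cell = +1.83 − (−0.41) = +2.24 V; the balanced reaction transfers n = 1 electron.
Here Q = ([Co²⁺(aq)]·[Cr³⁺(aq)]) / ([Co³⁺(aq)]·[Cr²⁺(aq)]) = 6.25×10^3 (log Q = 3.796), giving E = +2.24 − (0.0592/1)·(3.796) = +2.0153 V.
Then ΔG = −nFE = −1 × 96485 × +2.0153 J/mol = −194 kJ/mol.

−194 kJ/mol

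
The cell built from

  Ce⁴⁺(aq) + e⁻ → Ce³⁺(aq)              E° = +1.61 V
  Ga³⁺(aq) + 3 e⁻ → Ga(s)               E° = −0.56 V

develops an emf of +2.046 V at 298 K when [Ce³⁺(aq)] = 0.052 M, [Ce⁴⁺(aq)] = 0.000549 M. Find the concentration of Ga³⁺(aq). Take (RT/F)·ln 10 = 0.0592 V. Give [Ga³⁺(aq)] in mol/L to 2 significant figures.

2.3 M

Ce⁴⁺/Ce³⁺ is the cathode (higher E°); E°cell = +1.61 − (−0.56) = +2.17 V with n = 3.
Since E = E° − (0.0592/n)·log Q, log Q = n(E° − E)/0.0592 = 6.284.
Balancing electrons gives 3 Ce⁴⁺(aq) + Ga(s) → 3 Ce³⁺(aq) + Ga³⁺(aq); thus Q = ([Ce³⁺(aq)]^3·[Ga³⁺(aq)]) / [Ce⁴⁺(aq)]^3.
Isolating [Ga³⁺(aq)] in Q = 10^{6.284} yields log [Ga³⁺(aq)] = 0.355, i.e. 2.3 M.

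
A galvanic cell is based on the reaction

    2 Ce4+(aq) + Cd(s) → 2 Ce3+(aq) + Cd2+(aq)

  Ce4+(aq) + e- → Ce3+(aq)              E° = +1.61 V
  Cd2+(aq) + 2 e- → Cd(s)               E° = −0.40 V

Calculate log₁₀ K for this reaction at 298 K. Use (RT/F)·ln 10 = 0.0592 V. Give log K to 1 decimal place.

The Ce⁴⁺/Ce³⁺ couple is reduced (cathode); E°cell = +1.61 − (−0.40) = +2.01 V with n = 2.
At equilibrium E = 0, so log K = nE°cell / 0.0592 = (2)(+2.01) / 0.0592 = 67.9.

log K = 67.9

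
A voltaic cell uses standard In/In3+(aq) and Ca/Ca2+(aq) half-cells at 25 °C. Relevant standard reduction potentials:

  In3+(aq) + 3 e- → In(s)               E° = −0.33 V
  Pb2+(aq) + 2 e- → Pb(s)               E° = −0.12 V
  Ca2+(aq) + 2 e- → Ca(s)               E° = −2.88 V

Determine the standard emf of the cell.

The In³⁺/In couple has the higher E°, so In ion is reduced (cathode) and Ca is oxidized (anode).
E°cell = E°(cathode) − E°(anode) = −0.33 − (−2.88) = +2.55 V.

+2.55 V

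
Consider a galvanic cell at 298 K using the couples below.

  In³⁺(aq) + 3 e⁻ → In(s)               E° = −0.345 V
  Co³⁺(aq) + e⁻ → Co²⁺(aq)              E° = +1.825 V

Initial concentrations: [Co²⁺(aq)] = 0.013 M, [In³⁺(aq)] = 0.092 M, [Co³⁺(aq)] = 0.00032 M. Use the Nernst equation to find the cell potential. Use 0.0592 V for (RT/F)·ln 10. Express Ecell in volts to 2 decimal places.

+2.10 V

Co³⁺/Co²⁺ is reduced (cathode, E° = +1.825 V) and In³⁺/In is oxidized (anode).
E°cell = E°cat − E°an = +1.825 − (−0.345) = +2.170 V; n = 3.
Balancing gives 3 Co³⁺(aq) + In(s) → 3 Co²⁺(aq) + In³⁺(aq); hence Q = ([Co²⁺(aq)]^3·[In³⁺(aq)]) / [Co³⁺(aq)]^3 = 6.17×10^3 (log Q = 3.790).
E = E° − (0.0592/n)·log Q = +2.170 − (0.0592/3)(3.790) = +2.10 V.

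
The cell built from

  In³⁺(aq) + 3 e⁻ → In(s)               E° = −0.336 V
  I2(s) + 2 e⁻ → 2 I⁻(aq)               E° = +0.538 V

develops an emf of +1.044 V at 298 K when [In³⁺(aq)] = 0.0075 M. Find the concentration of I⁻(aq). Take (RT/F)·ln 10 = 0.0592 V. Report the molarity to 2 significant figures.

0.0069 M

The I₂/I⁻ couple has the larger reduction potential, so it is the cathode: E°cell = +0.538 − (−0.336) = +0.874 V and n = 6.
From the Nernst equation, log Q = n(E° − E)/0.0592 = 6·(+0.874 − (+1.044))/0.0592 = −17.230.
For 3 I2(s) + 2 In(s) → 6 I⁻(aq) + 2 In³⁺(aq), the reaction quotient is Q = [I⁻(aq)]^6·[In³⁺(aq)]^2.
Substituting the known concentrations and solving, log [I⁻(aq)] = −2.163 and [I⁻(aq)] = 0.0069 M.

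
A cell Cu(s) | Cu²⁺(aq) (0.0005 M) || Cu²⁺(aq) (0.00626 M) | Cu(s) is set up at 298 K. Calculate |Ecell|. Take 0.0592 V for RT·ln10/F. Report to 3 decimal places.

For a concentration cell E°cell = 0, since both electrodes use the same couple.
The compartment with the higher Cu²⁺(aq) concentration (0.00626 M) acts as the cathode; ions are reduced there and produced at the dilute (0.0005 M) anode.
With n = 2, Ecell = −(0.0592/2)·log([dilute]/[conc]) = −(0.0592/2)·log(0.0005/0.00626) = +0.032 V.

0.032 V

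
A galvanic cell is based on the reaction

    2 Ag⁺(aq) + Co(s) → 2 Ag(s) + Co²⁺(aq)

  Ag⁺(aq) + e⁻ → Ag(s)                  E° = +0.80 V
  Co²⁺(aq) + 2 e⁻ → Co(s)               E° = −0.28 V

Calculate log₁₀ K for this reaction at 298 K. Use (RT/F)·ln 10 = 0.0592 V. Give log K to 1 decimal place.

log K = 36.5

The Ag⁺/Ag couple is reduced (cathode); E°cell = +0.80 − (−0.28) = +1.08 V with n = 2.
At equilibrium E = 0, so log K = nE°cell / 0.0592 = (2)(+1.08) / 0.0592 = 36.5.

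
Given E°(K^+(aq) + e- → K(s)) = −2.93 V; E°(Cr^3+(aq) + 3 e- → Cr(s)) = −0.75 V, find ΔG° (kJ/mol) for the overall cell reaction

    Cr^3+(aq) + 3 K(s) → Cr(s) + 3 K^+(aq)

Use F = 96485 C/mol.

−631 kJ/mol

In the reaction as written Cr^3+(aq) is reduced, so the Cr³⁺/Cr couple is the cathode and K⁺/K is the anode.
E°cell = −0.75 − (−2.93) = +2.18 V; balancing electrons gives n = 3.
ΔG° = −nFE°cell = −(3)(96485)(+2.18) J/mol = −631 kJ/mol.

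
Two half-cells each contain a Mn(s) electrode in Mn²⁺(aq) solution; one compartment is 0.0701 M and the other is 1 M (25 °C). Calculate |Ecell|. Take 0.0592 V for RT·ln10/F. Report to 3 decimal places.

0.034 V

For a concentration cell E°cell = 0, since both electrodes use the same couple.
The compartment with the higher Mn²⁺(aq) concentration (1 M) acts as the cathode; ions are reduced there and produced at the dilute (0.0701 M) anode.
With n = 2, Ecell = −(0.0592/2)·log([dilute]/[conc]) = −(0.0592/2)·log(0.0701/1) = +0.034 V.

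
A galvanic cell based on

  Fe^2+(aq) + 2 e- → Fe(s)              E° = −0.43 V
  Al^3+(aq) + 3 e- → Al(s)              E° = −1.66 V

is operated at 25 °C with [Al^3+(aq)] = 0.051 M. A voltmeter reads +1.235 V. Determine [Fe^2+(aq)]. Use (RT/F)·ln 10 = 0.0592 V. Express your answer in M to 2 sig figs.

The Fe²⁺/Fe couple has the larger reduction potential, so it is the cathode: E°cell = −0.43 − (−1.66) = +1.23 V and n = 6.
Since E = E° − (0.0592/n)·log Q, log Q = n(E° − E)/0.0592 = −0.507.
Balancing electrons gives 3 Fe^2+(aq) + 2 Al(s) → 3 Fe(s) + 2 Al^3+(aq); thus Q = [Al^3+(aq)]^2 / [Fe^2+(aq)]^3.
Solving for the unknown gives log [Fe^2+(aq)] = −0.693, so [Fe^2+(aq)] ≈ 0.20 M.

0.20 M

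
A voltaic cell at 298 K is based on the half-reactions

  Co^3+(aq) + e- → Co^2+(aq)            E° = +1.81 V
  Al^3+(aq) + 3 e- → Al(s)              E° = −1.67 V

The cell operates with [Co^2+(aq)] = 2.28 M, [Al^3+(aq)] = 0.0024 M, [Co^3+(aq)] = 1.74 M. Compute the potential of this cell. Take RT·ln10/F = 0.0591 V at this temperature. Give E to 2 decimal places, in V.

+3.52 V

The Co³⁺/Co²⁺ couple has the more positive E°, so it is the cathode; Al³⁺/Al is the anode.
The standard potential is +1.81 − (−1.67) = +3.48 V and the balanced reaction transfers n = 3 electrons.
The balanced reaction is 3 Co^3+(aq) + Al(s) → 3 Co^2+(aq) + Al^3+(aq), so Q = ([Co^2+(aq)]^3·[Al^3+(aq)]) / [Co^3+(aq)]^3 = 0.0054 and log Q = −2.268.
Applying E = E° − (RT ln10/nF)·log Q gives +3.48 − (0.0591/3)(−2.268) = +3.52 V.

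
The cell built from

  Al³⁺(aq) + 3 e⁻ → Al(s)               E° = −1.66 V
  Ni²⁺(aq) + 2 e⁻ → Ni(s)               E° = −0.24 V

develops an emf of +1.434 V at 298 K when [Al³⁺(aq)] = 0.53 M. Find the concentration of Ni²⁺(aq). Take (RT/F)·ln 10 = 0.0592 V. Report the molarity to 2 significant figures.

With Ni²⁺/Ni at the cathode and Al³⁺/Al at the anode, E°cell = −0.24 − (−1.66) = +1.42 V (n = 6).
Since E = E° − (0.0592/n)·log Q, log Q = n(E° − E)/0.0592 = −1.419.
For 3 Ni²⁺(aq) + 2 Al(s) → 3 Ni(s) + 2 Al³⁺(aq), the reaction quotient is Q = [Al³⁺(aq)]^2 / [Ni²⁺(aq)]^3.
Solving for the unknown gives log [Ni²⁺(aq)] = 0.289, so [Ni²⁺(aq)] ≈ 1.9 M.

1.9 M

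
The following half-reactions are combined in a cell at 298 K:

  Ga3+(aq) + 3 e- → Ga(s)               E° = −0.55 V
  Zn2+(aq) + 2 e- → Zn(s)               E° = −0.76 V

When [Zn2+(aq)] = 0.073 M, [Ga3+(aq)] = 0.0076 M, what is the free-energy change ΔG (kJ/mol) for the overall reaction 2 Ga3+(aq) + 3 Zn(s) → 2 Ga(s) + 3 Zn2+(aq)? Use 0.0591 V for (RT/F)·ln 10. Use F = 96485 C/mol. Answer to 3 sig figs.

With Ga³⁺/Ga reduced at the cathode, E°cell = −0.55 − (−0.76) = +0.21 V and n = 6.
Q = [Zn2+(aq)]^3 / [Ga3+(aq)]^2 = 6.74, so log Q = 0.828 and E = +0.21 − (0.0591/6)(0.828) = +0.2018 V.
ΔG = −nFE = −(6)(96485)(+0.2018) J/mol = −117 kJ/mol.

−117 kJ/mol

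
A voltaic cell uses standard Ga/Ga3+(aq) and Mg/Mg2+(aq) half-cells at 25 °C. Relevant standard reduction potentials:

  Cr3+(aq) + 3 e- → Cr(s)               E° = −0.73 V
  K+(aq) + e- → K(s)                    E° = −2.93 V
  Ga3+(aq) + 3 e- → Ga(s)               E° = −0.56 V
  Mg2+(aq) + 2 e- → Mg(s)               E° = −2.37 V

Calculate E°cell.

+1.81 V

The Ga³⁺/Ga couple has the higher E°, so Ga ion is reduced (cathode) and Mg is oxidized (anode).
E°cell = E°(cathode) − E°(anode) = −0.56 − (−2.37) = +1.81 V.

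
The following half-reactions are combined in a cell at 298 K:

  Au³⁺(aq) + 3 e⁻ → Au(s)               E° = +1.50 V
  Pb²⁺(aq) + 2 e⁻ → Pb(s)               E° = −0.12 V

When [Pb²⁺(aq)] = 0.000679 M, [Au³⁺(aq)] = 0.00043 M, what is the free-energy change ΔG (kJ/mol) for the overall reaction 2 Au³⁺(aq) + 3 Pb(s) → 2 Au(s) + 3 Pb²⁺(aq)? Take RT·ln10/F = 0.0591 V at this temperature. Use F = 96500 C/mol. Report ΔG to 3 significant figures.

−954 kJ/mol

The standard cell potential is +1.50 − (−0.12) = +1.62 V, with n = 6 electrons in the balanced equation.
The reaction quotient is [Pb²⁺(aq)]^3 / [Au³⁺(aq)]^2 = 0.00169; by Nernst, E = +1.62 − (0.0591/6)(−2.771) = +1.6473 V.
ΔG = −nFE = −(6)(96500)(+1.6473) J/mol = −954 kJ/mol.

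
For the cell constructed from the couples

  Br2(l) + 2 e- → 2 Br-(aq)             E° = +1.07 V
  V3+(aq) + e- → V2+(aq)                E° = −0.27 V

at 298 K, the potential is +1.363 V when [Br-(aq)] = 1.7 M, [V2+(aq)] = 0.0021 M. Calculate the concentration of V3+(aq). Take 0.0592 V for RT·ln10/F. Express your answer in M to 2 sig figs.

0.00050 M

The Br₂/Br⁻ couple has the larger reduction potential, so it is the cathode: E°cell = +1.07 − (−0.27) = +1.34 V and n = 2.
From the Nernst equation, log Q = n(E° − E)/0.0592 = 2·(+1.34 − (+1.363))/0.0592 = −0.777.
For Br2(l) + 2 V2+(aq) → 2 Br-(aq) + 2 V3+(aq), the reaction quotient is Q = ([Br-(aq)]^2·[V3+(aq)]^2) / [V2+(aq)]^2.
Isolating [V3+(aq)] in Q = 10^{−0.777} yields log [V3+(aq)] = −3.297, i.e. 0.00050 M.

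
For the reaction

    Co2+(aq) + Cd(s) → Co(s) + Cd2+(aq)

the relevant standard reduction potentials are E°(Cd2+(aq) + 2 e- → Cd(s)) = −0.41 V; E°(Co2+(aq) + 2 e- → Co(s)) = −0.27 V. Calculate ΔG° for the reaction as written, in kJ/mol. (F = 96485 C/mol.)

−27.0 kJ/mol

In the reaction as written Co2+(aq) is reduced, so the Co²⁺/Co couple is the cathode and Cd²⁺/Cd is the anode.
E°cell = −0.27 − (−0.41) = +0.14 V; balancing electrons gives n = 2.
ΔG° = −nFE°cell = −(2)(96485)(+0.14) J/mol = −27.0 kJ/mol.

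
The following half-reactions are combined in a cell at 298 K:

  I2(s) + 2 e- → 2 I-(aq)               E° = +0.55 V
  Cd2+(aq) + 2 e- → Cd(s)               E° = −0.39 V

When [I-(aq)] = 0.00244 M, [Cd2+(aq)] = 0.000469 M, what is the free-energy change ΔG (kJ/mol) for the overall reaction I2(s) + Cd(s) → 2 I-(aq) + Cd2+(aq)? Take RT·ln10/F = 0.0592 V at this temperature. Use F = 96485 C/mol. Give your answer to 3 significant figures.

−230 kJ/mol

With I₂/I⁻ reduced at the cathode, E°cell = +0.55 − (−0.39) = +0.94 V and n = 2.
Q = [I-(aq)]^2·[Cd2+(aq)] = 2.79×10^−9, so log Q = −8.554 and E = +0.94 − (0.0592/2)(−8.554) = +1.1932 V.
Finally ΔG = −nFE = −(2)(96485 C/mol)(+1.1932 V) = −230 kJ/mol.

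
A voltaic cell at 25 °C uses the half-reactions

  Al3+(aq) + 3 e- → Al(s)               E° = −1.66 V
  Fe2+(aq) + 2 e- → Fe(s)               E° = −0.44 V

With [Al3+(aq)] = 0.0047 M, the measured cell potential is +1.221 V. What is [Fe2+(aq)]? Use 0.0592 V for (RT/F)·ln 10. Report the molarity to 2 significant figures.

With Fe²⁺/Fe at the cathode and Al³⁺/Al at the anode, E°cell = −0.44 − (−1.66) = +1.22 V (n = 6).
From the Nernst equation, log Q = n(E° − E)/0.0592 = 6·(+1.22 − (+1.221))/0.0592 = −0.101.
Balancing electrons gives 3 Fe2+(aq) + 2 Al(s) → 3 Fe(s) + 2 Al3+(aq); thus Q = [Al3+(aq)]^2 / [Fe2+(aq)]^3.
Solving for the unknown gives log [Fe2+(aq)] = −1.518, so [Fe2+(aq)] ≈ 0.030 M.

0.030 M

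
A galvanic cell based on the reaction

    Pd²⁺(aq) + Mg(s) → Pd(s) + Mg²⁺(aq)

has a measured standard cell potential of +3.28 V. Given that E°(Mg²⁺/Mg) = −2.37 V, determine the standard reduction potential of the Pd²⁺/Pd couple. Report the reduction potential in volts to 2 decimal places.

+0.91 V

In the reaction as written the Pd²⁺/Pd couple is reduced (cathode) and Mg²⁺/Mg is oxidized (anode), so E°cell = E°(Pd²⁺/Pd) − E°(Mg²⁺/Mg).
E°(Pd²⁺/Pd) = E°cell + E°(anode) = +3.28 + (−2.37) = +0.91 V.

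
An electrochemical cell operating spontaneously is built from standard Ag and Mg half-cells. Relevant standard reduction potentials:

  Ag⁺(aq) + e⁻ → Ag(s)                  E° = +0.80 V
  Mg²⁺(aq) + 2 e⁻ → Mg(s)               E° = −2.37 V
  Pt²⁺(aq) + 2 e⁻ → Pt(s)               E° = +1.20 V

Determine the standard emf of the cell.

The Ag⁺/Ag couple has the higher E°, so Ag ion is reduced (cathode) and Mg is oxidized (anode).
E°cell = E°(cathode) − E°(anode) = +0.80 − (−2.37) = +3.17 V.

+3.17 V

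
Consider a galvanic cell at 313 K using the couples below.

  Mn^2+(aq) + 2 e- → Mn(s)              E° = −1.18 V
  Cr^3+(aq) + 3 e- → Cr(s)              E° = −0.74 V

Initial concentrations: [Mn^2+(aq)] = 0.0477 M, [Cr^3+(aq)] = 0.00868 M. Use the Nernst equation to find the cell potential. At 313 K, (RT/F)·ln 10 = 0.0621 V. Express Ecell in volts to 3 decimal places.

+0.438 V

Cr³⁺/Cr is reduced (cathode, E° = −0.74 V) and Mn²⁺/Mn is oxidized (anode).
E°cell = −0.74 − (−1.18) = +0.44 V, with n = 6 electrons transferred.
For the overall reaction 2 Cr^3+(aq) + 3 Mn(s) → 2 Cr(s) + 3 Mn^2+(aq), Q = [Mn^2+(aq)]^3 / [Cr^3+(aq)]^2 = 1.44, giving log Q = 0.159.
By the Nernst equation, E = +0.44 − (0.0621/6)·(0.159) = +0.438 V.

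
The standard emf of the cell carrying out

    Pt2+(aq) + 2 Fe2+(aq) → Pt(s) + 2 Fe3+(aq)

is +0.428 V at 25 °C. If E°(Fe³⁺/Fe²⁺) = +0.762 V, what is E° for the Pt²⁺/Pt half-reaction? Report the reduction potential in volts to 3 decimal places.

+1.190 V

In the reaction as written the Pt²⁺/Pt couple is reduced (cathode) and Fe³⁺/Fe²⁺ is oxidized (anode), so E°cell = E°(Pt²⁺/Pt) − E°(Fe³⁺/Fe²⁺).
E°(Pt²⁺/Pt) = E°cell + E°(anode) = +0.428 + (+0.762) = +1.190 V.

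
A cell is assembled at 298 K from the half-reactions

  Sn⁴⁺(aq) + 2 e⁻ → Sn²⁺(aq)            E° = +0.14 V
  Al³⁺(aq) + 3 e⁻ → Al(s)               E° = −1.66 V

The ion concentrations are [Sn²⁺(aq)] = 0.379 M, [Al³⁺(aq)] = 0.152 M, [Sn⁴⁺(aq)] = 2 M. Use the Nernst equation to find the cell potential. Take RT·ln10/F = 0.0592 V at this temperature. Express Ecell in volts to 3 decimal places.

+1.838 V

The Sn⁴⁺/Sn²⁺ couple has the more positive E°, so it is the cathode; Al³⁺/Al is the anode.
E°cell = +0.14 − (−1.66) = +1.80 V, with n = 6 electrons transferred.
For the overall reaction 3 Sn⁴⁺(aq) + 2 Al(s) → 3 Sn²⁺(aq) + 2 Al³⁺(aq), Q = ([Sn²⁺(aq)]^3·[Al³⁺(aq)]^2) / [Sn⁴⁺(aq)]^3 = 0.000157, giving log Q = −3.803.
E = E° − (0.0592/n)·log Q = +1.80 − (0.0592/6)(−3.803) = +1.838 V.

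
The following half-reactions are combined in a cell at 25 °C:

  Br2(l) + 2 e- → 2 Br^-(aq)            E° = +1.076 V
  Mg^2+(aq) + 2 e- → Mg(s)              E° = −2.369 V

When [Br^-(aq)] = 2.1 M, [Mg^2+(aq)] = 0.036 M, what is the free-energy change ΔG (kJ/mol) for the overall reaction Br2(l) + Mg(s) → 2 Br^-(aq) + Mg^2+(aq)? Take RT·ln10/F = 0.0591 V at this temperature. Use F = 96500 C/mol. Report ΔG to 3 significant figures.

−669 kJ/mol

With Br₂/Br⁻ reduced at the cathode, E°cell = +1.076 − (−2.369) = +3.445 V and n = 2.
Here Q = [Br^-(aq)]^2·[Mg^2+(aq)] = 0.159 (log Q = −0.799), giving E = +3.445 − (0.0591/2)·(−0.799) = +3.4686 V.
Finally ΔG = −nFE = −(2)(96500 C/mol)(+3.4686 V) = −669 kJ/mol.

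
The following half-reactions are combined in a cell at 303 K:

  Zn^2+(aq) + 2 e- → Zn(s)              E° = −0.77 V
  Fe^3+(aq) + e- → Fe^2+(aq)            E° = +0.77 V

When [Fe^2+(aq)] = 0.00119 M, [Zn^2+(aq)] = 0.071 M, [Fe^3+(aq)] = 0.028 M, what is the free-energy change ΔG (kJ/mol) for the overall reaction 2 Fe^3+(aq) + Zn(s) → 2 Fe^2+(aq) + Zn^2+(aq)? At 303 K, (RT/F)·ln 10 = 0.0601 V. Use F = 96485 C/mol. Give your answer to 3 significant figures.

With Fe³⁺/Fe²⁺ reduced at the cathode, E°cell = +0.77 − (−0.77) = +1.54 V and n = 2.
The reaction quotient is ([Fe^2+(aq)]^2·[Zn^2+(aq)]) / [Fe^3+(aq)]^2 = 0.000128; by Nernst, E = +1.54 − (0.0601/2)(−3.892) = +1.6570 V.
Then ΔG = −nFE = −2 × 96485 × +1.6570 J/mol = −320 kJ/mol.

−320 kJ/mol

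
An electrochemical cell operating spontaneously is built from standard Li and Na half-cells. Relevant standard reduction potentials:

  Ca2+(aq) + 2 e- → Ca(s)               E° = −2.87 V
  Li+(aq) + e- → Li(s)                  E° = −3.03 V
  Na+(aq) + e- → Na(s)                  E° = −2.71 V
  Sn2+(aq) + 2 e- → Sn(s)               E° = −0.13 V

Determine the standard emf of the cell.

+0.32 V

The Na⁺/Na couple has the higher E°, so Na ion is reduced (cathode) and Li is oxidized (anode).
E°cell = E°(cathode) − E°(anode) = −2.71 − (−3.03) = +0.32 V.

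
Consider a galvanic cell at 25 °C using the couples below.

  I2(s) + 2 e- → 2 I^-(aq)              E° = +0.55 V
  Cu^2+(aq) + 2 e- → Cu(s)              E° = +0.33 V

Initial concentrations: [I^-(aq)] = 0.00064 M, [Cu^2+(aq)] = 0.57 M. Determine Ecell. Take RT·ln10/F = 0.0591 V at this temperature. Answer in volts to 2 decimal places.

+0.42 V

The I₂/I⁻ couple has the more positive E°, so it is the cathode; Cu²⁺/Cu is the anode.
E°cell = E°cat − E°an = +0.55 − (+0.33) = +0.22 V; n = 2.
The balanced reaction is I2(s) + Cu(s) → 2 I^-(aq) + Cu^2+(aq), so Q = [I^-(aq)]^2·[Cu^2+(aq)] = 2.33×10^−7 and log Q = −6.632.
Applying E = E° − (RT ln10/nF)·log Q gives +0.22 − (0.0591/2)(−6.632) = +0.42 V.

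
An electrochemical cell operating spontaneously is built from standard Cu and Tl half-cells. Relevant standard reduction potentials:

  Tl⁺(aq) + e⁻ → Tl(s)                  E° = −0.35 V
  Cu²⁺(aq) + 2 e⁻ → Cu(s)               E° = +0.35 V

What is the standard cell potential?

The Cu²⁺/Cu couple has the higher E°, so Cu ion is reduced (cathode) and Tl is oxidized (anode).
E°cell = E°(cathode) − E°(anode) = +0.35 − (−0.35) = +0.70 V.

+0.70 V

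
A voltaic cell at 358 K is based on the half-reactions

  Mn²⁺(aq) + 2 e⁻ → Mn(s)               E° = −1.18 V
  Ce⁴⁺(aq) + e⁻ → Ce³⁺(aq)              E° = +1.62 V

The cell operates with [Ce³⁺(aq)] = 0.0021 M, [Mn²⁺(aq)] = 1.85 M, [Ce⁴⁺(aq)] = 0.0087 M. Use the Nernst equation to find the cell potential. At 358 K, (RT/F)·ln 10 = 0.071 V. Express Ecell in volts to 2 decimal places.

Ce⁴⁺/Ce³⁺ is reduced (cathode, E° = +1.62 V) and Mn²⁺/Mn is oxidized (anode).
E°cell = E°cat − E°an = +1.62 − (−1.18) = +2.80 V; n = 2.
Balancing gives 2 Ce⁴⁺(aq) + Mn(s) → 2 Ce³⁺(aq) + Mn²⁺(aq); hence Q = ([Ce³⁺(aq)]^2·[Mn²⁺(aq)]) / [Ce⁴⁺(aq)]^2 = 0.108 (log Q = −0.967).
E = E° − (0.071/n)·log Q = +2.80 − (0.071/2)(−0.967) = +2.83 V.

+2.83 V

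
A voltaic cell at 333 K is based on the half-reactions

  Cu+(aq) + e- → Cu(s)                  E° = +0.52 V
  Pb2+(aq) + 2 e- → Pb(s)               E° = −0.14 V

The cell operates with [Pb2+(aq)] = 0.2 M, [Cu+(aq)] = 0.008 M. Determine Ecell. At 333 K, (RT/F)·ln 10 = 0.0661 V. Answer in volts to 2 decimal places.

The Cu⁺/Cu couple has the more positive E°, so it is the cathode; Pb²⁺/Pb is the anode.
E°cell = +0.52 − (−0.14) = +0.66 V, with n = 2 electrons transferred.
For the overall reaction 2 Cu+(aq) + Pb(s) → 2 Cu(s) + Pb2+(aq), Q = [Pb2+(aq)] / [Cu+(aq)]^2 = 3.13×10^3, giving log Q = 3.495.
E = E° − (0.0661/n)·log Q = +0.66 − (0.0661/2)(3.495) = +0.54 V.

+0.54 V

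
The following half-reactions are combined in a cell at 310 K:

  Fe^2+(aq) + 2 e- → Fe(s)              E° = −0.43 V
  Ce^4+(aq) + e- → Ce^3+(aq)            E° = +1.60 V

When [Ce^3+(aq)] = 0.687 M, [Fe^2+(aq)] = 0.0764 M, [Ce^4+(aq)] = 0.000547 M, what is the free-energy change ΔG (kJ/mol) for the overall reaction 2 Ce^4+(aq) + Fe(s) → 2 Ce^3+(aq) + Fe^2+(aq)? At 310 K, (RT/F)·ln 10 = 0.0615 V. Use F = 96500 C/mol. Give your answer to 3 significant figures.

The standard cell potential is +1.60 − (−0.43) = +2.03 V, with n = 2 electrons in the balanced equation.
Here Q = ([Ce^3+(aq)]^2·[Fe^2+(aq)]) / [Ce^4+(aq)]^2 = 1.21×10^5 (log Q = 5.081), giving E = +2.03 − (0.0615/2)·(5.081) = +1.8738 V.
Finally ΔG = −nFE = −(2)(96500 C/mol)(+1.8738 V) = −362 kJ/mol.

−362 kJ/mol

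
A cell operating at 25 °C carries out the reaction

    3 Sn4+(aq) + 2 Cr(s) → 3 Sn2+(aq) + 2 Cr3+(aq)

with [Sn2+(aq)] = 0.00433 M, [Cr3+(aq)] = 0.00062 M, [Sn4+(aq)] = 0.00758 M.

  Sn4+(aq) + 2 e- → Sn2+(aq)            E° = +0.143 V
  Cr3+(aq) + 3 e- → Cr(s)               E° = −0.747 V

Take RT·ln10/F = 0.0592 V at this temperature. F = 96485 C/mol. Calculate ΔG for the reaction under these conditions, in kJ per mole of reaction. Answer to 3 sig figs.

E°cell = +0.143 − (−0.747) = +0.890 V; the balanced reaction transfers n = 6 electrons.
The reaction quotient is ([Sn2+(aq)]^3·[Cr3+(aq)]^2) / [Sn4+(aq)]^3 = 7.17×10^−8; by Nernst, E = +0.890 − (0.0592/6)(−7.145) = +0.9605 V.
ΔG = −nFE = −(6)(96485)(+0.9605) J/mol = −556 kJ/mol.

−556 kJ/mol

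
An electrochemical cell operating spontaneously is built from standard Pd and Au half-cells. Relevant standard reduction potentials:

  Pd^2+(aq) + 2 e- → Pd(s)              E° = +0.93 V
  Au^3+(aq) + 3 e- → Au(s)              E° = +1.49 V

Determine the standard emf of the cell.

+0.56 V

Of the two couples in this cell, the one with the more positive reduction potential is reduced at the cathode: here that is Au³⁺/Au (+1.49 V); Pd²⁺/Pd (+0.93 V) is the anode.
E°cell = E°(cathode) − E°(anode) = +1.49 − (+0.93) = +0.56 V.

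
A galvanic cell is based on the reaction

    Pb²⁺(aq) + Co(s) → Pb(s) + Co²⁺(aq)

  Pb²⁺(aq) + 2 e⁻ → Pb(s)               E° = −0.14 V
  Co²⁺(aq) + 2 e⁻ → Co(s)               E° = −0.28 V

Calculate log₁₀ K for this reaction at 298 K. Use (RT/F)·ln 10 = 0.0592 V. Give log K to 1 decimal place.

log K = 4.7

The Pb²⁺/Pb couple is reduced (cathode); E°cell = −0.14 − (−0.28) = +0.14 V with n = 2.
At equilibrium E = 0, so log K = nE°cell / 0.0592 = (2)(+0.14) / 0.0592 = 4.7.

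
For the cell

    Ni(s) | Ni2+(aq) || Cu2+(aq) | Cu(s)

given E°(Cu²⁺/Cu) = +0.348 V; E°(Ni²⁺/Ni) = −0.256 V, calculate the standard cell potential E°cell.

By convention the left-hand electrode in cell notation is the anode (oxidation) and the right-hand electrode is the cathode (reduction).
E°cell = E°(right) − E°(left) = +0.348 − (−0.256) = +0.604 V.

+0.604 V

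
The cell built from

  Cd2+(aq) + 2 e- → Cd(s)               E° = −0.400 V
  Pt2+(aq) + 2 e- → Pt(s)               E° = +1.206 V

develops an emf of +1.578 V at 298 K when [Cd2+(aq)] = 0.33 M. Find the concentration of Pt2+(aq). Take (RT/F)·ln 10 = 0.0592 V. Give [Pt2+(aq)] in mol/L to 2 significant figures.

0.037 M

With Pt²⁺/Pt at the cathode and Cd²⁺/Cd at the anode, E°cell = +1.206 − (−0.400) = +1.606 V (n = 2).
Since E = E° − (0.0592/n)·log Q, log Q = n(E° − E)/0.0592 = 0.946.
For Pt2+(aq) + Cd(s) → Pt(s) + Cd2+(aq), the reaction quotient is Q = [Cd2+(aq)] / [Pt2+(aq)].
Solving for the unknown gives log [Pt2+(aq)] = −1.427, so [Pt2+(aq)] ≈ 0.037 M.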